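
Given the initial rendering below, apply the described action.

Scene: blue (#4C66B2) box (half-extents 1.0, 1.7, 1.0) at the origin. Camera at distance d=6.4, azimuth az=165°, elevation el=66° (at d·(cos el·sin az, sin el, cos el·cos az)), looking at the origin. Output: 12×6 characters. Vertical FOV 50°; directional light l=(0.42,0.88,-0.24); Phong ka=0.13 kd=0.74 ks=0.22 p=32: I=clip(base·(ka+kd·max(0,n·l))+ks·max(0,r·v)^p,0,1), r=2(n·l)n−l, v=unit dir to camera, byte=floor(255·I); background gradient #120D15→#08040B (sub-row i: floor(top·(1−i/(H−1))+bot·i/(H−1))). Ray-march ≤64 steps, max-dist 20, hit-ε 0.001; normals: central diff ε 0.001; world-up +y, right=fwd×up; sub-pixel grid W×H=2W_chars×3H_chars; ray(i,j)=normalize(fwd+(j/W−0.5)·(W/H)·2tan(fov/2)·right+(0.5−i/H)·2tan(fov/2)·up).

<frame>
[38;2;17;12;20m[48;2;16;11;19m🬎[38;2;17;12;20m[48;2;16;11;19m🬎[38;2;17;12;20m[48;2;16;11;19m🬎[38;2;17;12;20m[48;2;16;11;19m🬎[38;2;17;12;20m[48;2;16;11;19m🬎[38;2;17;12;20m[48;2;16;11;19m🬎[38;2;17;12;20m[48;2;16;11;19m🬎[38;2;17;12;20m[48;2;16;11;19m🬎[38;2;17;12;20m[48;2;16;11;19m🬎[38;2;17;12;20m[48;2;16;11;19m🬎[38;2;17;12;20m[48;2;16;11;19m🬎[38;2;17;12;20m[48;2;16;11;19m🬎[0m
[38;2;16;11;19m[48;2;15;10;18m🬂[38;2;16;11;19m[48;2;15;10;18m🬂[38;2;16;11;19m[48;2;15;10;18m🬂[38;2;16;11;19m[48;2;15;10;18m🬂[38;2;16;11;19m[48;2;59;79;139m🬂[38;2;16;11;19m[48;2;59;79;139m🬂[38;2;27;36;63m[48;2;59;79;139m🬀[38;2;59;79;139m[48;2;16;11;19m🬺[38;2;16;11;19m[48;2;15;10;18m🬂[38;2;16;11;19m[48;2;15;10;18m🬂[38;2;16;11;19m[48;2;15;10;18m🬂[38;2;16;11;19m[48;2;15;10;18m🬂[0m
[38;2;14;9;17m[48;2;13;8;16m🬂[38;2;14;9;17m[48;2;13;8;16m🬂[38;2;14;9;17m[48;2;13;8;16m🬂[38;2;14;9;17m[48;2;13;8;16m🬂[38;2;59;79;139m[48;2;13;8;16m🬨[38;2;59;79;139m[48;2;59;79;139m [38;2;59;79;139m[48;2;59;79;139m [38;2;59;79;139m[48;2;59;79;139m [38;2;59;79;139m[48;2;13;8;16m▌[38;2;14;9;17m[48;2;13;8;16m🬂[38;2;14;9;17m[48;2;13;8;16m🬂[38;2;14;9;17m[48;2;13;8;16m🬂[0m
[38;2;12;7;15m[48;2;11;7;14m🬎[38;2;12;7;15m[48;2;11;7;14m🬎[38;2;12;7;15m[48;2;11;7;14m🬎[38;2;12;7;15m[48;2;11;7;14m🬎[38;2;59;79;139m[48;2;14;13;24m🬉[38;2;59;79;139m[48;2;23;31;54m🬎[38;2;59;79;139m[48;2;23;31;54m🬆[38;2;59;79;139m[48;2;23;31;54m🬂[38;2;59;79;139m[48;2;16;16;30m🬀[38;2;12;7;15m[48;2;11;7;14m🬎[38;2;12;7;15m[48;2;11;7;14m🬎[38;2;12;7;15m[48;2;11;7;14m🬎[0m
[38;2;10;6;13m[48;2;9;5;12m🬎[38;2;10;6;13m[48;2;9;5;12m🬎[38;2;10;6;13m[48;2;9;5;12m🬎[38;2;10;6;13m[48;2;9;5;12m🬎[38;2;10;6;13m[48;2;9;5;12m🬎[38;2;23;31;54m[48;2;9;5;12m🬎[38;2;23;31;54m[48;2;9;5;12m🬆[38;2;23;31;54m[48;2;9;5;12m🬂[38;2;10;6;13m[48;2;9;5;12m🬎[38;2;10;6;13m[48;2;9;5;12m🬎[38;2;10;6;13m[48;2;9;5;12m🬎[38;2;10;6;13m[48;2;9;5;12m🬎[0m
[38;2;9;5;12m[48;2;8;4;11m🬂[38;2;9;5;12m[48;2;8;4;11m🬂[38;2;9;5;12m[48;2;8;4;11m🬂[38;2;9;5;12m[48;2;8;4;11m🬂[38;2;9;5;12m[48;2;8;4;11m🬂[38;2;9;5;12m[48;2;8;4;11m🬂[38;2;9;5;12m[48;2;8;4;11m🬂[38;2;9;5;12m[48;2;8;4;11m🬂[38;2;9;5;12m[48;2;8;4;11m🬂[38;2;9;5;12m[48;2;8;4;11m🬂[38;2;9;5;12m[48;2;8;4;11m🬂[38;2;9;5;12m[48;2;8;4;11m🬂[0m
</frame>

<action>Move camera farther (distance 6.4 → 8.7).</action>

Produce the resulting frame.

<frame>
[38;2;17;12;20m[48;2;16;11;19m🬎[38;2;17;12;20m[48;2;16;11;19m🬎[38;2;17;12;20m[48;2;16;11;19m🬎[38;2;17;12;20m[48;2;16;11;19m🬎[38;2;17;12;20m[48;2;16;11;19m🬎[38;2;17;12;20m[48;2;16;11;19m🬎[38;2;17;12;20m[48;2;16;11;19m🬎[38;2;17;12;20m[48;2;16;11;19m🬎[38;2;17;12;20m[48;2;16;11;19m🬎[38;2;17;12;20m[48;2;16;11;19m🬎[38;2;17;12;20m[48;2;16;11;19m🬎[38;2;17;12;20m[48;2;16;11;19m🬎[0m
[38;2;16;11;19m[48;2;15;10;18m🬂[38;2;16;11;19m[48;2;15;10;18m🬂[38;2;16;11;19m[48;2;15;10;18m🬂[38;2;16;11;19m[48;2;15;10;18m🬂[38;2;16;11;19m[48;2;15;10;18m🬂[38;2;16;11;19m[48;2;15;10;18m🬂[38;2;15;10;18m[48;2;59;79;139m🬎[38;2;15;10;18m[48;2;9;13;23m🬬[38;2;16;11;19m[48;2;15;10;18m🬂[38;2;16;11;19m[48;2;15;10;18m🬂[38;2;16;11;19m[48;2;15;10;18m🬂[38;2;16;11;19m[48;2;15;10;18m🬂[0m
[38;2;14;9;17m[48;2;13;8;16m🬂[38;2;14;9;17m[48;2;13;8;16m🬂[38;2;14;9;17m[48;2;13;8;16m🬂[38;2;14;9;17m[48;2;13;8;16m🬂[38;2;59;79;139m[48;2;13;8;16m🬁[38;2;59;79;139m[48;2;59;79;139m [38;2;59;79;139m[48;2;59;79;139m [38;2;59;79;139m[48;2;13;9;16m🬲[38;2;14;9;17m[48;2;13;8;16m🬂[38;2;14;9;17m[48;2;13;8;16m🬂[38;2;14;9;17m[48;2;13;8;16m🬂[38;2;14;9;17m[48;2;13;8;16m🬂[0m
[38;2;12;7;15m[48;2;11;7;14m🬎[38;2;12;7;15m[48;2;11;7;14m🬎[38;2;12;7;15m[48;2;11;7;14m🬎[38;2;12;7;15m[48;2;11;7;14m🬎[38;2;12;7;15m[48;2;11;7;14m🬎[38;2;59;79;139m[48;2;19;23;40m🬆[38;2;59;79;139m[48;2;23;31;54m🬂[38;2;59;79;139m[48;2;20;25;45m🬀[38;2;12;7;15m[48;2;11;7;14m🬎[38;2;12;7;15m[48;2;11;7;14m🬎[38;2;12;7;15m[48;2;11;7;14m🬎[38;2;12;7;15m[48;2;11;7;14m🬎[0m
[38;2;10;6;13m[48;2;9;5;12m🬎[38;2;10;6;13m[48;2;9;5;12m🬎[38;2;10;6;13m[48;2;9;5;12m🬎[38;2;10;6;13m[48;2;9;5;12m🬎[38;2;10;6;13m[48;2;9;5;12m🬎[38;2;23;31;54m[48;2;9;5;12m🬁[38;2;23;31;54m[48;2;9;5;12m🬀[38;2;10;6;13m[48;2;9;5;12m🬎[38;2;10;6;13m[48;2;9;5;12m🬎[38;2;10;6;13m[48;2;9;5;12m🬎[38;2;10;6;13m[48;2;9;5;12m🬎[38;2;10;6;13m[48;2;9;5;12m🬎[0m
[38;2;9;5;12m[48;2;8;4;11m🬂[38;2;9;5;12m[48;2;8;4;11m🬂[38;2;9;5;12m[48;2;8;4;11m🬂[38;2;9;5;12m[48;2;8;4;11m🬂[38;2;9;5;12m[48;2;8;4;11m🬂[38;2;9;5;12m[48;2;8;4;11m🬂[38;2;9;5;12m[48;2;8;4;11m🬂[38;2;9;5;12m[48;2;8;4;11m🬂[38;2;9;5;12m[48;2;8;4;11m🬂[38;2;9;5;12m[48;2;8;4;11m🬂[38;2;9;5;12m[48;2;8;4;11m🬂[38;2;9;5;12m[48;2;8;4;11m🬂[0m
</frame>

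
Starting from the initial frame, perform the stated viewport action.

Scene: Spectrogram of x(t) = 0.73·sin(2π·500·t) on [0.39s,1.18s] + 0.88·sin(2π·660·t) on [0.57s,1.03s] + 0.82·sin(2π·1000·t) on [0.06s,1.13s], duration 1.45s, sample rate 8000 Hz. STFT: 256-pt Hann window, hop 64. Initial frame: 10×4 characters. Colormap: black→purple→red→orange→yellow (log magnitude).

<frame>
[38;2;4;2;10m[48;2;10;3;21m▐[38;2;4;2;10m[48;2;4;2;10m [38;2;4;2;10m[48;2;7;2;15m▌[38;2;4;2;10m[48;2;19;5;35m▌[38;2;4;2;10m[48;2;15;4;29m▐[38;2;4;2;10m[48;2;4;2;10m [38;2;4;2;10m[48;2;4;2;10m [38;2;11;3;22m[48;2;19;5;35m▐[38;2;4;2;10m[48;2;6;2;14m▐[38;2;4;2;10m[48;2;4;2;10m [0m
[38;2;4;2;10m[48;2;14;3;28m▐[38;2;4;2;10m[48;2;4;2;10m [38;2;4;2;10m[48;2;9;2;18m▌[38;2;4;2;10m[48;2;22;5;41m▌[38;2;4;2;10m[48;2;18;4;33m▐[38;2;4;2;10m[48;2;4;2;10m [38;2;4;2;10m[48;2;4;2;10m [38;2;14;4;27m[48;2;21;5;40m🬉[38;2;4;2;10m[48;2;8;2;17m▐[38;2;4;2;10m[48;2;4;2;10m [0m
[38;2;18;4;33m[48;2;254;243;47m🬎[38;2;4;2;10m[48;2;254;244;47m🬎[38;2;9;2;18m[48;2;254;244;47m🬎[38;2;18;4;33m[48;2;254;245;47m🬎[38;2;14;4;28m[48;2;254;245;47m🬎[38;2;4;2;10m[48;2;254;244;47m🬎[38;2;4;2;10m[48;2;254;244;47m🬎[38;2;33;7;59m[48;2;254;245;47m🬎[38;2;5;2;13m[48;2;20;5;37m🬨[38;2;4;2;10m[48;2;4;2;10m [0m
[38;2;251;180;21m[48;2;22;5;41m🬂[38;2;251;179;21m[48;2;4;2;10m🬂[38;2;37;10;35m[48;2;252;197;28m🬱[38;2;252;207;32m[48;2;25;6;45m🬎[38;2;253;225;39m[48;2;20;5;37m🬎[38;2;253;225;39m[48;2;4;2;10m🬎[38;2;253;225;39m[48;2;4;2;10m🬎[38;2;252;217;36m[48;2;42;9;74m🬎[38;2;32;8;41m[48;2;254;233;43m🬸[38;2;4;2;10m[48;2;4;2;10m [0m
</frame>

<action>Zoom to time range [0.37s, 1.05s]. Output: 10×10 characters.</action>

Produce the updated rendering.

<frame>
[38;2;6;2;14m[48;2;4;2;10m▌[38;2;4;2;10m[48;2;4;2;10m [38;2;4;2;10m[48;2;19;5;35m▌[38;2;12;3;23m[48;2;4;2;10m▌[38;2;4;2;10m[48;2;4;2;10m [38;2;4;2;10m[48;2;4;2;10m [38;2;4;2;10m[48;2;4;2;10m [38;2;4;2;10m[48;2;4;2;10m [38;2;4;2;10m[48;2;4;2;10m [38;2;4;2;10m[48;2;17;4;32m▌[0m
[38;2;7;2;15m[48;2;4;2;10m▌[38;2;4;2;10m[48;2;4;2;10m [38;2;4;2;10m[48;2;19;5;36m▌[38;2;12;3;24m[48;2;4;2;10m▌[38;2;4;2;10m[48;2;4;2;10m [38;2;4;2;10m[48;2;4;2;10m [38;2;4;2;10m[48;2;4;2;10m [38;2;4;2;10m[48;2;4;2;10m [38;2;4;2;10m[48;2;4;2;10m [38;2;4;2;10m[48;2;17;4;32m▌[0m
[38;2;4;2;10m[48;2;7;2;15m▐[38;2;4;2;10m[48;2;4;2;10m [38;2;4;2;10m[48;2;20;5;37m▌[38;2;4;2;10m[48;2;12;3;24m▐[38;2;4;2;10m[48;2;4;2;10m [38;2;4;2;10m[48;2;4;2;10m [38;2;4;2;10m[48;2;4;2;10m [38;2;4;2;10m[48;2;4;2;10m [38;2;4;2;10m[48;2;4;2;10m [38;2;4;2;10m[48;2;18;4;33m▌[0m
[38;2;4;2;10m[48;2;7;2;16m▐[38;2;4;2;10m[48;2;4;2;10m [38;2;4;2;10m[48;2;22;5;40m▌[38;2;4;2;10m[48;2;13;4;26m▐[38;2;4;2;10m[48;2;4;2;10m [38;2;4;2;10m[48;2;4;2;10m [38;2;4;2;10m[48;2;4;2;10m [38;2;4;2;10m[48;2;4;2;10m [38;2;4;2;10m[48;2;4;2;10m [38;2;4;2;10m[48;2;19;5;36m▌[0m
[38;2;4;2;10m[48;2;8;2;18m▐[38;2;4;2;10m[48;2;4;2;10m [38;2;4;2;10m[48;2;24;6;44m▌[38;2;4;2;10m[48;2;15;4;28m▐[38;2;4;2;10m[48;2;4;2;10m [38;2;4;2;10m[48;2;4;2;10m [38;2;4;2;10m[48;2;4;2;10m [38;2;4;2;10m[48;2;4;2;10m [38;2;4;2;10m[48;2;4;2;10m [38;2;4;2;10m[48;2;22;5;40m▌[0m
[38;2;4;2;10m[48;2;11;3;21m▐[38;2;4;2;10m[48;2;4;2;10m [38;2;4;2;10m[48;2;28;6;51m▌[38;2;4;2;10m[48;2;17;4;33m▐[38;2;4;2;10m[48;2;4;2;10m [38;2;4;2;10m[48;2;4;2;10m [38;2;4;2;10m[48;2;4;2;10m [38;2;4;2;10m[48;2;4;2;10m [38;2;4;2;10m[48;2;4;2;10m [38;2;4;2;10m[48;2;25;6;45m▌[0m
[38;2;4;2;10m[48;2;15;4;29m▐[38;2;4;2;10m[48;2;4;2;10m [38;2;4;2;10m[48;2;36;8;64m▌[38;2;4;2;10m[48;2;22;5;41m▐[38;2;4;2;10m[48;2;4;2;10m [38;2;4;2;10m[48;2;4;2;10m [38;2;4;2;10m[48;2;4;2;10m [38;2;4;2;10m[48;2;4;2;10m [38;2;4;2;10m[48;2;4;2;10m [38;2;4;2;10m[48;2;33;7;58m▌[0m
[38;2;17;4;32m[48;2;254;244;47m🬰[38;2;5;2;12m[48;2;254;244;47m🬰[38;2;48;12;47m[48;2;254;245;47m🬰[38;2;24;6;42m[48;2;254;244;47m🬰[38;2;6;2;13m[48;2;254;244;47m🬰[38;2;6;2;13m[48;2;254;244;47m🬰[38;2;6;2;13m[48;2;254;244;47m🬰[38;2;6;2;13m[48;2;254;244;47m🬰[38;2;6;2;13m[48;2;254;244;47m🬰[38;2;43;11;46m[48;2;254;245;47m🬰[0m
[38;2;22;5;37m[48;2;238;177;52m🬊[38;2;5;2;12m[48;2;254;233;43m🬎[38;2;5;2;12m[48;2;252;205;31m🬄[38;2;252;202;30m[48;2;254;241;46m🬂[38;2;252;201;30m[48;2;254;241;46m🬂[38;2;252;201;30m[48;2;254;241;46m🬂[38;2;252;201;30m[48;2;254;241;46m🬂[38;2;252;201;30m[48;2;254;241;46m🬂[38;2;252;201;30m[48;2;254;241;46m🬂[38;2;252;201;30m[48;2;254;241;46m🬂[0m
[38;2;82;20;86m[48;2;4;2;10m▌[38;2;4;2;10m[48;2;4;2;10m [38;2;4;2;10m[48;2;44;10;76m▌[38;2;27;6;48m[48;2;4;2;10m▌[38;2;4;2;11m[48;2;4;2;10m🬂[38;2;4;2;11m[48;2;4;2;10m🬂[38;2;4;2;11m[48;2;4;2;10m🬂[38;2;4;2;11m[48;2;4;2;10m🬂[38;2;4;2;11m[48;2;4;2;10m🬂[38;2;39;9;68m[48;2;4;2;10m▐[0m
</frame>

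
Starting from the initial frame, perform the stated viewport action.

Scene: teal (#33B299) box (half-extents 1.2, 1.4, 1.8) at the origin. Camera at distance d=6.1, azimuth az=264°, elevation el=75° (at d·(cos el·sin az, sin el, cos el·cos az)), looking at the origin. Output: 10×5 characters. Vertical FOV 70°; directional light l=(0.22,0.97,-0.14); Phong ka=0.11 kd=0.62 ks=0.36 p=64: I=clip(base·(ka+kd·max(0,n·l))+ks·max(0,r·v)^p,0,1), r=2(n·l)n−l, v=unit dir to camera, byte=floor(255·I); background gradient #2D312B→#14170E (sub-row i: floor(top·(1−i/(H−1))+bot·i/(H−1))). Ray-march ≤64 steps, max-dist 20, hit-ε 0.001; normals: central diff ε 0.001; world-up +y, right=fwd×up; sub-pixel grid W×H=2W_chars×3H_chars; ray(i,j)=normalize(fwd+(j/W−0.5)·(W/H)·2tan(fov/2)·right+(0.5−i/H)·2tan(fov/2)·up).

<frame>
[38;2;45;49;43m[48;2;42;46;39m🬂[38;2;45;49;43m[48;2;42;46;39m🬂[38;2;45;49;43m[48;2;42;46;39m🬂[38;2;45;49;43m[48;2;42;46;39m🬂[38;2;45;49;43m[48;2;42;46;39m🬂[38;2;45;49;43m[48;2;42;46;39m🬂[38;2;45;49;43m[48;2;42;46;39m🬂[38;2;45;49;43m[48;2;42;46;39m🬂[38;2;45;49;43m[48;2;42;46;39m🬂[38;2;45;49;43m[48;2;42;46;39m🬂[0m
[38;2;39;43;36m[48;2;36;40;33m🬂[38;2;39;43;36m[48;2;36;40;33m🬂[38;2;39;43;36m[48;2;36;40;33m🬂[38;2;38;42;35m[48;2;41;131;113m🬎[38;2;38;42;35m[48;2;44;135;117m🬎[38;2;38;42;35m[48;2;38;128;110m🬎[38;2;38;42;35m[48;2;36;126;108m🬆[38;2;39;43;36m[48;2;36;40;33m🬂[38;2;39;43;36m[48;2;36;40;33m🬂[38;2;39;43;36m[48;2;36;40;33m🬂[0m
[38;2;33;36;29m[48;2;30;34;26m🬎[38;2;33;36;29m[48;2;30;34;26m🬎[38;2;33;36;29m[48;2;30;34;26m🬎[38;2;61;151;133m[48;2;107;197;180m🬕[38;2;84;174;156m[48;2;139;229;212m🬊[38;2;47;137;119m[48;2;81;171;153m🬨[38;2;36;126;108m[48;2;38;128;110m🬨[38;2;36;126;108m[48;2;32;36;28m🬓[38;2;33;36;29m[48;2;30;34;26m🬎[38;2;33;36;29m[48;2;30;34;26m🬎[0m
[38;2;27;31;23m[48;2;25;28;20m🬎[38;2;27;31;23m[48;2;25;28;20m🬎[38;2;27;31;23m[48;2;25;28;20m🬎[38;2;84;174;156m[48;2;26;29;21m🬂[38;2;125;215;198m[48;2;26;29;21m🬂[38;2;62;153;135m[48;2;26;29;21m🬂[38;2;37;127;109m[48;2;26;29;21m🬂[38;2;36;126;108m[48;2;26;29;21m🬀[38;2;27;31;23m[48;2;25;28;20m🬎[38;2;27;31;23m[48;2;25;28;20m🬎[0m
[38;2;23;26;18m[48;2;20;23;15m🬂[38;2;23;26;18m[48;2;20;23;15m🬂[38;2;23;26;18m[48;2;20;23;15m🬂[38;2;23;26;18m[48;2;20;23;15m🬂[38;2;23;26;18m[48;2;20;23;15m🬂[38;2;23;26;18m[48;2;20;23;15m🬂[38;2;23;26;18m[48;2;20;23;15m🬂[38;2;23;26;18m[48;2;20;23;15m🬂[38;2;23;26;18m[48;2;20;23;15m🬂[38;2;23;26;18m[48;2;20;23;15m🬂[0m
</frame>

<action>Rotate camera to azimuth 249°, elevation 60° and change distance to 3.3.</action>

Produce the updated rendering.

<frame>
[38;2;45;49;43m[48;2;42;46;39m🬂[38;2;43;47;40m[48;2;36;126;108m🬝[38;2;44;48;41m[48;2;36;126;108m🬎[38;2;44;48;42m[48;2;36;126;108m🬆[38;2;45;49;43m[48;2;36;126;108m🬂[38;2;45;49;43m[48;2;36;126;108m🬂[38;2;36;126;108m[48;2;36;126;108m [38;2;36;126;108m[48;2;36;126;108m [38;2;36;126;108m[48;2;44;48;42m🬱[38;2;45;49;43m[48;2;42;46;39m🬂[0m
[38;2;36;126;108m[48;2;38;42;35m🬷[38;2;36;126;108m[48;2;36;126;108m [38;2;36;126;108m[48;2;36;126;108m [38;2;36;126;108m[48;2;36;126;108m [38;2;36;126;108m[48;2;36;126;108m [38;2;36;126;108m[48;2;36;126;108m [38;2;36;126;108m[48;2;36;126;108m [38;2;36;126;108m[48;2;36;126;108m [38;2;36;126;108m[48;2;36;126;108m [38;2;36;126;108m[48;2;39;43;36m🬺[0m
[38;2;36;126;108m[48;2;36;126;108m [38;2;36;126;108m[48;2;36;126;108m [38;2;36;126;108m[48;2;37;127;110m🬝[38;2;36;126;108m[48;2;40;130;112m🬎[38;2;36;126;108m[48;2;40;130;112m🬎[38;2;36;126;108m[48;2;37;127;109m🬬[38;2;36;126;108m[48;2;36;126;108m [38;2;36;126;108m[48;2;36;126;108m [38;2;36;126;108m[48;2;5;19;16m🬝[38;2;36;126;108m[48;2;17;26;21m🬎[0m
[38;2;36;126;108m[48;2;36;126;108m [38;2;36;126;108m[48;2;38;128;111m🬝[38;2;41;131;113m[48;2;57;148;130m🬕[38;2;60;151;133m[48;2;113;204;186m🬆[38;2;87;178;160m[48;2;5;19;16m🬝[38;2;42;132;115m[48;2;5;19;16m🬎[38;2;36;126;108m[48;2;5;19;16m🬂[38;2;36;126;108m[48;2;13;22;17m🬀[38;2;5;19;16m[48;2;26;29;21m🬂[38;2;27;31;23m[48;2;25;28;20m🬎[0m
[38;2;36;126;108m[48;2;36;126;109m🬕[38;2;38;128;110m[48;2;5;19;16m🬎[38;2;59;149;131m[48;2;5;19;16m🬂[38;2;109;200;182m[48;2;8;19;15m🬀[38;2;5;19;16m[48;2;20;23;14m🬆[38;2;5;19;16m[48;2;20;23;15m🬂[38;2;23;26;18m[48;2;20;23;15m🬂[38;2;23;26;18m[48;2;20;23;15m🬂[38;2;23;26;18m[48;2;20;23;15m🬂[38;2;23;26;18m[48;2;20;23;15m🬂[0m
</frame>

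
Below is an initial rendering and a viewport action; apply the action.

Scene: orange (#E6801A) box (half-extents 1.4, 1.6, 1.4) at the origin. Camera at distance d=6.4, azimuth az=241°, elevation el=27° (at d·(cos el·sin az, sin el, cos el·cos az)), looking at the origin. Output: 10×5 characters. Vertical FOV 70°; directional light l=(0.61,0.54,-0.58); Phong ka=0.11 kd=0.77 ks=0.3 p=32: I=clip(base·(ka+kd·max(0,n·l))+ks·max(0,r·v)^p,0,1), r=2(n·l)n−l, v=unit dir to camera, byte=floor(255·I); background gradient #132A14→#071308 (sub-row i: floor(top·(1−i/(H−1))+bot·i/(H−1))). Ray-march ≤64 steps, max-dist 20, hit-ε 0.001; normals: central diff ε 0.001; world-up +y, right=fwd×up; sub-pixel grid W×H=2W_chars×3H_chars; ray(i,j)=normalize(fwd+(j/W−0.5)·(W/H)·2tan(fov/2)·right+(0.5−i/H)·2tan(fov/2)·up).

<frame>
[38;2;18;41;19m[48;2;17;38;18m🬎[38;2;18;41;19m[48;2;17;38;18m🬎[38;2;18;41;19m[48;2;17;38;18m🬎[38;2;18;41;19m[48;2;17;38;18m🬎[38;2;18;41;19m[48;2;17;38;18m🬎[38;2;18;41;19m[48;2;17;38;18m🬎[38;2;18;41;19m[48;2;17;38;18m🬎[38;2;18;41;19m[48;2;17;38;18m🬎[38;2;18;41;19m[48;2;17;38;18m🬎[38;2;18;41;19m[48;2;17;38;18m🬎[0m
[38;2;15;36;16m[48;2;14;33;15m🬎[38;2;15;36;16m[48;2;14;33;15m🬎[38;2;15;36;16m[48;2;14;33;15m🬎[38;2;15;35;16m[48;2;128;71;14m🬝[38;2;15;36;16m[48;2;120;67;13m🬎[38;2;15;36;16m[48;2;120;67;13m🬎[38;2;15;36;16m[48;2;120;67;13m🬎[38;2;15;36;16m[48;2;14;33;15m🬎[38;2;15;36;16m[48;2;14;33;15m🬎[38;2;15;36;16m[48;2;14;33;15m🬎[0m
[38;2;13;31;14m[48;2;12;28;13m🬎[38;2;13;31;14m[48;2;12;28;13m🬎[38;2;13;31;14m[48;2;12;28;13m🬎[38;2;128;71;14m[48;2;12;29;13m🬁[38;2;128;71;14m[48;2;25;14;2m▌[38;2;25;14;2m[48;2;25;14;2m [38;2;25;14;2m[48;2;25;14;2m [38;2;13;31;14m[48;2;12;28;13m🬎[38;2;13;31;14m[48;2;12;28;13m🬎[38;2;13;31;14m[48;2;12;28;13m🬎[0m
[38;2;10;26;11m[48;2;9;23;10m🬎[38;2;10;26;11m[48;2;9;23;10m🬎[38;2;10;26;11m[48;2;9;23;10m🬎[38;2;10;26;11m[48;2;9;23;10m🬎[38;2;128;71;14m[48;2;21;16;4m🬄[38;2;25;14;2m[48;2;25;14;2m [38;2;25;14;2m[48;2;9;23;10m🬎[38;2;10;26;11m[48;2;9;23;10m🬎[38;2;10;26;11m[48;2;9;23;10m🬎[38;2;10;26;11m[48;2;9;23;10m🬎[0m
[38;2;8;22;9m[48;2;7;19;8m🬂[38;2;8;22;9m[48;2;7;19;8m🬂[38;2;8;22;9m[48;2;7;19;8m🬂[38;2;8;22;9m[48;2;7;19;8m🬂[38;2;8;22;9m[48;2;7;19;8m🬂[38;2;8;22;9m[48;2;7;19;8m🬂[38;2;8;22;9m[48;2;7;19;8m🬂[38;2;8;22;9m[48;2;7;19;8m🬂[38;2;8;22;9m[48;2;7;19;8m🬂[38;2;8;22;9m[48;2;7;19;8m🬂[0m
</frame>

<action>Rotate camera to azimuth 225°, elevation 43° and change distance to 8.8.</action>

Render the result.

<frame>
[38;2;18;41;19m[48;2;17;38;18m🬎[38;2;18;41;19m[48;2;17;38;18m🬎[38;2;18;41;19m[48;2;17;38;18m🬎[38;2;18;41;19m[48;2;17;38;18m🬎[38;2;18;41;19m[48;2;17;38;18m🬎[38;2;18;41;19m[48;2;17;38;18m🬎[38;2;18;41;19m[48;2;17;38;18m🬎[38;2;18;41;19m[48;2;17;38;18m🬎[38;2;18;41;19m[48;2;17;38;18m🬎[38;2;18;41;19m[48;2;17;38;18m🬎[0m
[38;2;15;36;16m[48;2;14;33;15m🬎[38;2;15;36;16m[48;2;14;33;15m🬎[38;2;15;36;16m[48;2;14;33;15m🬎[38;2;15;36;16m[48;2;14;33;15m🬎[38;2;15;36;16m[48;2;14;33;15m🬎[38;2;120;67;13m[48;2;15;35;16m🬏[38;2;15;36;16m[48;2;14;33;15m🬎[38;2;15;36;16m[48;2;14;33;15m🬎[38;2;15;36;16m[48;2;14;33;15m🬎[38;2;15;36;16m[48;2;14;33;15m🬎[0m
[38;2;13;31;14m[48;2;12;28;13m🬎[38;2;13;31;14m[48;2;12;28;13m🬎[38;2;13;31;14m[48;2;12;28;13m🬎[38;2;13;31;14m[48;2;12;28;13m🬎[38;2;120;67;13m[48;2;128;71;14m🬊[38;2;120;67;13m[48;2;25;14;2m🬎[38;2;120;67;13m[48;2;17;23;9m🬀[38;2;13;31;14m[48;2;12;28;13m🬎[38;2;13;31;14m[48;2;12;28;13m🬎[38;2;13;31;14m[48;2;12;28;13m🬎[0m
[38;2;10;26;11m[48;2;9;23;10m🬎[38;2;10;26;11m[48;2;9;23;10m🬎[38;2;10;26;11m[48;2;9;23;10m🬎[38;2;10;26;11m[48;2;9;23;10m🬎[38;2;128;71;14m[48;2;9;24;10m🬁[38;2;25;14;2m[48;2;9;23;10m🬆[38;2;10;26;11m[48;2;9;23;10m🬎[38;2;10;26;11m[48;2;9;23;10m🬎[38;2;10;26;11m[48;2;9;23;10m🬎[38;2;10;26;11m[48;2;9;23;10m🬎[0m
[38;2;8;22;9m[48;2;7;19;8m🬂[38;2;8;22;9m[48;2;7;19;8m🬂[38;2;8;22;9m[48;2;7;19;8m🬂[38;2;8;22;9m[48;2;7;19;8m🬂[38;2;8;22;9m[48;2;7;19;8m🬂[38;2;8;22;9m[48;2;7;19;8m🬂[38;2;8;22;9m[48;2;7;19;8m🬂[38;2;8;22;9m[48;2;7;19;8m🬂[38;2;8;22;9m[48;2;7;19;8m🬂[38;2;8;22;9m[48;2;7;19;8m🬂[0m
</frame>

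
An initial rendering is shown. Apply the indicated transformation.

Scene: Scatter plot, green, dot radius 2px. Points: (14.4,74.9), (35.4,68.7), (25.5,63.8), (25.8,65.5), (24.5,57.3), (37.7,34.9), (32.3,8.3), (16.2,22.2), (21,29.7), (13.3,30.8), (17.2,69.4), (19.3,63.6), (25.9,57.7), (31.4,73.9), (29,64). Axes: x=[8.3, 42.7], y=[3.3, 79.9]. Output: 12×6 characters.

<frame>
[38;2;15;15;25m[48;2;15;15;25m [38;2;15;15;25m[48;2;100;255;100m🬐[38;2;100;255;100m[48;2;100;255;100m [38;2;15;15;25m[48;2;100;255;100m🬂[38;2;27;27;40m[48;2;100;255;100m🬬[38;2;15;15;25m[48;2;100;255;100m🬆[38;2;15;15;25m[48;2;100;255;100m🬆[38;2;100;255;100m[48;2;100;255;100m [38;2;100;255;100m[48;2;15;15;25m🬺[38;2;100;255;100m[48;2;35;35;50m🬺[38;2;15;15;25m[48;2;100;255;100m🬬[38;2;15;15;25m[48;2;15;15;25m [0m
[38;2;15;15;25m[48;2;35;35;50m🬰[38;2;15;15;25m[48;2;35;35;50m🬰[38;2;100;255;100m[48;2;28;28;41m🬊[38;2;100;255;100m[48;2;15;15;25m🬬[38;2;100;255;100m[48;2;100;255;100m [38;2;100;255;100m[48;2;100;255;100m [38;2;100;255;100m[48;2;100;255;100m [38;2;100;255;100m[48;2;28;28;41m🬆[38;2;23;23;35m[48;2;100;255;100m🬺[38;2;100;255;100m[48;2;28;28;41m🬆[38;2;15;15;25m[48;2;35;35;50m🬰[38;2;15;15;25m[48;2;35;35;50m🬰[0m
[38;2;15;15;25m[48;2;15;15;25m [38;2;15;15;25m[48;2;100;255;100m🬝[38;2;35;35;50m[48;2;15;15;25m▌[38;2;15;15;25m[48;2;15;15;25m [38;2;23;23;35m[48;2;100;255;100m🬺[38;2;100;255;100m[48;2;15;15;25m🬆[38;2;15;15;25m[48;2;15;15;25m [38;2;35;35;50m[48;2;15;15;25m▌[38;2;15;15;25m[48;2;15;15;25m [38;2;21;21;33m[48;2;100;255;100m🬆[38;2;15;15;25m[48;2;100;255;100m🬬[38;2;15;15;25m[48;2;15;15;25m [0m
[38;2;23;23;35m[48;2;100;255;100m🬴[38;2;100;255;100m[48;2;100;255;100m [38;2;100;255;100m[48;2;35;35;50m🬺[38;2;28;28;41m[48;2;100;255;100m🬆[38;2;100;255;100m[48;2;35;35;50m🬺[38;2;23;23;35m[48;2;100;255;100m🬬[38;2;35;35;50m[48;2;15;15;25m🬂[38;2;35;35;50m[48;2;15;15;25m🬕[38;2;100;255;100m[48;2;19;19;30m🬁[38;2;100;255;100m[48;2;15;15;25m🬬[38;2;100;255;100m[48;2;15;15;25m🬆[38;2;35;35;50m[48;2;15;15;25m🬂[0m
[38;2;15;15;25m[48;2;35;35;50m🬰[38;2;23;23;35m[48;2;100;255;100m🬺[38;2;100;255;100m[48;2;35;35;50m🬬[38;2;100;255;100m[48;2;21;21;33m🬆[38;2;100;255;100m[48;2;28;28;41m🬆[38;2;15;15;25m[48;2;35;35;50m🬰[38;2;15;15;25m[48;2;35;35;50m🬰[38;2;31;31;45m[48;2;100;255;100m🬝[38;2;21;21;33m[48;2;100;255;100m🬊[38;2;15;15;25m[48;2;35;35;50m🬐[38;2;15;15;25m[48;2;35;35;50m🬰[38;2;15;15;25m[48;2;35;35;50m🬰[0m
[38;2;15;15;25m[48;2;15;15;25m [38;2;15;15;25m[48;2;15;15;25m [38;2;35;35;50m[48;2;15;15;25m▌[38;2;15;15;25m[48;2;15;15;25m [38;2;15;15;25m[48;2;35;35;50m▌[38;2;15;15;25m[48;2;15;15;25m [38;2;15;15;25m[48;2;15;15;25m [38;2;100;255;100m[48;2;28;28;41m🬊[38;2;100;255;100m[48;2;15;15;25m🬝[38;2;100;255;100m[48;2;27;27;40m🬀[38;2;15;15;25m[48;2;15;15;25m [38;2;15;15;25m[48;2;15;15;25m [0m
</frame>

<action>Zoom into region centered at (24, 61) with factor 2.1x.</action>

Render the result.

<frame>
[38;2;15;15;25m[48;2;100;255;100m🬝[38;2;15;15;25m[48;2;15;15;25m [38;2;35;35;50m[48;2;15;15;25m▌[38;2;15;15;25m[48;2;15;15;25m [38;2;15;15;25m[48;2;35;35;50m▌[38;2;15;15;25m[48;2;15;15;25m [38;2;15;15;25m[48;2;15;15;25m [38;2;35;35;50m[48;2;15;15;25m▌[38;2;15;15;25m[48;2;15;15;25m [38;2;23;23;35m[48;2;100;255;100m🬝[38;2;15;15;25m[48;2;100;255;100m🬀[38;2;15;15;25m[48;2;100;255;100m🬊[0m
[38;2;100;255;100m[48;2;100;255;100m [38;2;100;255;100m[48;2;15;15;25m🬛[38;2;27;27;40m[48;2;100;255;100m🬬[38;2;15;15;25m[48;2;35;35;50m🬰[38;2;15;15;25m[48;2;35;35;50m🬐[38;2;15;15;25m[48;2;35;35;50m🬰[38;2;23;23;35m[48;2;100;255;100m🬝[38;2;28;28;41m[48;2;100;255;100m🬊[38;2;15;15;25m[48;2;35;35;50m🬰[38;2;31;31;45m[48;2;100;255;100m🬬[38;2;100;255;100m[48;2;21;21;33m🬊[38;2;100;255;100m[48;2;23;23;35m🬀[0m
[38;2;15;15;25m[48;2;100;255;100m🬺[38;2;15;15;25m[48;2;100;255;100m🬐[38;2;100;255;100m[48;2;100;255;100m [38;2;15;15;25m[48;2;100;255;100m🬸[38;2;15;15;25m[48;2;35;35;50m▌[38;2;15;15;25m[48;2;100;255;100m🬴[38;2;100;255;100m[48;2;100;255;100m [38;2;100;255;100m[48;2;15;15;25m🬝[38;2;100;255;100m[48;2;15;15;25m🬬[38;2;100;255;100m[48;2;100;255;100m [38;2;15;15;25m[48;2;100;255;100m🬸[38;2;15;15;25m[48;2;15;15;25m [0m
[38;2;35;35;50m[48;2;15;15;25m🬂[38;2;35;35;50m[48;2;15;15;25m🬂[38;2;100;255;100m[48;2;27;27;40m🬀[38;2;35;35;50m[48;2;15;15;25m🬂[38;2;35;35;50m[48;2;15;15;25m🬨[38;2;100;255;100m[48;2;25;25;37m🬫[38;2;100;255;100m[48;2;100;255;100m [38;2;100;255;100m[48;2;100;255;100m [38;2;100;255;100m[48;2;23;23;35m🬃[38;2;100;255;100m[48;2;27;27;40m🬀[38;2;35;35;50m[48;2;15;15;25m🬂[38;2;35;35;50m[48;2;15;15;25m🬂[0m
[38;2;15;15;25m[48;2;35;35;50m🬰[38;2;15;15;25m[48;2;35;35;50m🬰[38;2;35;35;50m[48;2;15;15;25m🬛[38;2;15;15;25m[48;2;35;35;50m🬰[38;2;15;15;25m[48;2;35;35;50m🬐[38;2;15;15;25m[48;2;35;35;50m🬰[38;2;100;255;100m[48;2;23;23;35m🬀[38;2;100;255;100m[48;2;27;27;40m🬀[38;2;15;15;25m[48;2;35;35;50m🬰[38;2;15;15;25m[48;2;35;35;50m🬐[38;2;15;15;25m[48;2;35;35;50m🬰[38;2;15;15;25m[48;2;35;35;50m🬰[0m
[38;2;15;15;25m[48;2;15;15;25m [38;2;15;15;25m[48;2;15;15;25m [38;2;35;35;50m[48;2;15;15;25m▌[38;2;15;15;25m[48;2;15;15;25m [38;2;15;15;25m[48;2;35;35;50m▌[38;2;15;15;25m[48;2;15;15;25m [38;2;15;15;25m[48;2;15;15;25m [38;2;35;35;50m[48;2;15;15;25m▌[38;2;15;15;25m[48;2;15;15;25m [38;2;15;15;25m[48;2;35;35;50m▌[38;2;15;15;25m[48;2;15;15;25m [38;2;15;15;25m[48;2;15;15;25m [0m
</frame>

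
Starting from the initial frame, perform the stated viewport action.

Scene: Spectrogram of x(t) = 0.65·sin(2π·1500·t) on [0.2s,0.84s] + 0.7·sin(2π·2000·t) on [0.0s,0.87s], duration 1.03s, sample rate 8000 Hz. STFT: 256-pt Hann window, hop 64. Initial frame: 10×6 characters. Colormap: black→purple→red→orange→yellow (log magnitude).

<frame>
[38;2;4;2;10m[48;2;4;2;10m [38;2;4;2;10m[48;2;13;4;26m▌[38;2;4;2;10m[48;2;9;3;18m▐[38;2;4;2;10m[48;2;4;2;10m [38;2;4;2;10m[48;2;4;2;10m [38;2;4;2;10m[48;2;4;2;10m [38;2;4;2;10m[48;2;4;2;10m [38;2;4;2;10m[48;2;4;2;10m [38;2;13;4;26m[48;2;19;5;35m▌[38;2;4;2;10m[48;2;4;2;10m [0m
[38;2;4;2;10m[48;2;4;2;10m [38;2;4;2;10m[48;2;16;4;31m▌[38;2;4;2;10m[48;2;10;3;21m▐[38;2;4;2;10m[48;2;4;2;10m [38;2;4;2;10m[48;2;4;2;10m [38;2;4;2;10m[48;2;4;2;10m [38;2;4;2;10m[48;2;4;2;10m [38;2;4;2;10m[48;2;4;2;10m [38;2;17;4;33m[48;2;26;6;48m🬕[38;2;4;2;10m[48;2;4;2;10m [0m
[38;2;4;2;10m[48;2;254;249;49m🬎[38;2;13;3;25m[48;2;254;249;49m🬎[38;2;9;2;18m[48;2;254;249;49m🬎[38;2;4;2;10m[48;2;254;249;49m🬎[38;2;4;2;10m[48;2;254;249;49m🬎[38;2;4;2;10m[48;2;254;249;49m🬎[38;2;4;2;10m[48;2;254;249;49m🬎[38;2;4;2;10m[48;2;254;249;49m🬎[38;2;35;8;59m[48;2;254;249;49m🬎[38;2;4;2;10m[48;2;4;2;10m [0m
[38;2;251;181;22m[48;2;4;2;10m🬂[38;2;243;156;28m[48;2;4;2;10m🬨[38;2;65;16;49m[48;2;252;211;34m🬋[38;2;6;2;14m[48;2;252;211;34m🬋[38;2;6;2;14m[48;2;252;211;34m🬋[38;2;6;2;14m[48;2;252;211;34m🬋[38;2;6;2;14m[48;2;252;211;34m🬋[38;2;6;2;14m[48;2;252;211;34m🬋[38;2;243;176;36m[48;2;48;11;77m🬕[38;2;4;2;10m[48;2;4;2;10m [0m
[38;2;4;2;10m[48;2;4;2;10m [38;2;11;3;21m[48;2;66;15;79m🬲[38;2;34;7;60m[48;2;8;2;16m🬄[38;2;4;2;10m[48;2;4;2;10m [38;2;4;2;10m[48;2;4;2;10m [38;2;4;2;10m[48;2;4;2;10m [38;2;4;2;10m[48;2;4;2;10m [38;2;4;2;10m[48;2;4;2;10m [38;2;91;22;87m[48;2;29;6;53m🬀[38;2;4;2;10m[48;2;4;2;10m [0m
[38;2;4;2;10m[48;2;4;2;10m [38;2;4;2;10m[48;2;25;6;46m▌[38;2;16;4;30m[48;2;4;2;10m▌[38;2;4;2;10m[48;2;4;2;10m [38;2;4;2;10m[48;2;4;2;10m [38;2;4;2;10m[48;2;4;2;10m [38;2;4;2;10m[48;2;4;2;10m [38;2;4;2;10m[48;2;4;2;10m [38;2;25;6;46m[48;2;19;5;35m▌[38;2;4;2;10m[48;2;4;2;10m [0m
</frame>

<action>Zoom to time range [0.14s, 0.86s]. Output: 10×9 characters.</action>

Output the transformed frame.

<frame>
[38;2;4;2;10m[48;2;12;3;24m▌[38;2;4;2;10m[48;2;4;2;10m [38;2;4;2;10m[48;2;4;2;10m [38;2;4;2;10m[48;2;4;2;10m [38;2;4;2;10m[48;2;4;2;10m [38;2;4;2;10m[48;2;4;2;10m [38;2;4;2;10m[48;2;4;2;10m [38;2;4;2;10m[48;2;4;2;10m [38;2;4;2;10m[48;2;4;2;10m [38;2;4;2;10m[48;2;12;3;24m▌[0m
[38;2;4;2;10m[48;2;13;3;25m▌[38;2;4;2;10m[48;2;4;2;10m [38;2;4;2;10m[48;2;4;2;10m [38;2;4;2;10m[48;2;4;2;10m [38;2;4;2;10m[48;2;4;2;10m [38;2;4;2;10m[48;2;4;2;10m [38;2;4;2;10m[48;2;4;2;10m [38;2;4;2;10m[48;2;4;2;10m [38;2;4;2;10m[48;2;4;2;10m [38;2;4;2;10m[48;2;13;3;25m▌[0m
[38;2;4;2;10m[48;2;15;4;29m▌[38;2;4;2;10m[48;2;4;2;10m [38;2;4;2;10m[48;2;4;2;10m [38;2;4;2;10m[48;2;4;2;10m [38;2;4;2;10m[48;2;4;2;10m [38;2;4;2;10m[48;2;4;2;10m [38;2;4;2;10m[48;2;4;2;10m [38;2;4;2;10m[48;2;4;2;10m [38;2;4;2;10m[48;2;4;2;10m [38;2;4;2;10m[48;2;15;4;28m▌[0m
[38;2;4;2;10m[48;2;20;4;36m▌[38;2;4;2;10m[48;2;4;2;10m [38;2;4;2;10m[48;2;4;2;10m [38;2;4;2;10m[48;2;4;2;10m [38;2;4;2;10m[48;2;4;2;10m [38;2;4;2;10m[48;2;4;2;10m [38;2;4;2;10m[48;2;4;2;10m [38;2;4;2;10m[48;2;4;2;10m [38;2;4;2;10m[48;2;4;2;10m [38;2;4;2;10m[48;2;20;4;36m▌[0m
[38;2;19;5;36m[48;2;254;249;49m🬰[38;2;5;2;11m[48;2;254;249;49m🬰[38;2;5;2;11m[48;2;254;249;49m🬰[38;2;5;2;11m[48;2;254;249;49m🬰[38;2;5;2;11m[48;2;254;249;49m🬰[38;2;5;2;11m[48;2;254;249;49m🬰[38;2;5;2;11m[48;2;254;249;49m🬰[38;2;5;2;11m[48;2;254;249;49m🬰[38;2;5;2;11m[48;2;254;249;49m🬰[38;2;19;5;36m[48;2;254;249;49m🬰[0m
[38;2;25;7;29m[48;2;252;209;33m🬕[38;2;4;2;10m[48;2;252;208;32m🬂[38;2;4;2;10m[48;2;252;208;32m🬂[38;2;4;2;10m[48;2;252;208;32m🬂[38;2;4;2;10m[48;2;252;208;32m🬂[38;2;4;2;10m[48;2;252;208;32m🬂[38;2;4;2;10m[48;2;252;208;32m🬂[38;2;4;2;10m[48;2;252;208;32m🬂[38;2;4;2;10m[48;2;252;208;32m🬂[38;2;46;11;48m[48;2;252;209;32m🬂[0m
[38;2;4;2;10m[48;2;49;11;73m▌[38;2;4;2;10m[48;2;4;2;10m [38;2;4;2;10m[48;2;4;2;10m [38;2;4;2;10m[48;2;4;2;10m [38;2;4;2;10m[48;2;4;2;10m [38;2;4;2;10m[48;2;4;2;10m [38;2;4;2;10m[48;2;4;2;10m [38;2;4;2;10m[48;2;4;2;10m [38;2;4;2;10m[48;2;4;2;10m [38;2;4;2;10m[48;2;49;11;73m▌[0m
[38;2;4;2;10m[48;2;26;6;47m▌[38;2;4;2;10m[48;2;4;2;10m [38;2;4;2;10m[48;2;4;2;10m [38;2;4;2;10m[48;2;4;2;10m [38;2;4;2;10m[48;2;4;2;10m [38;2;4;2;10m[48;2;4;2;10m [38;2;4;2;10m[48;2;4;2;10m [38;2;4;2;10m[48;2;4;2;10m [38;2;4;2;10m[48;2;4;2;10m [38;2;4;2;10m[48;2;26;6;47m▌[0m
[38;2;4;2;10m[48;2;22;5;40m▌[38;2;4;2;10m[48;2;4;2;10m [38;2;4;2;10m[48;2;4;2;10m [38;2;4;2;10m[48;2;4;2;10m [38;2;4;2;10m[48;2;4;2;10m [38;2;4;2;10m[48;2;4;2;10m [38;2;4;2;10m[48;2;4;2;10m [38;2;4;2;10m[48;2;4;2;10m [38;2;4;2;10m[48;2;4;2;10m [38;2;4;2;10m[48;2;21;5;39m▌[0m
</frame>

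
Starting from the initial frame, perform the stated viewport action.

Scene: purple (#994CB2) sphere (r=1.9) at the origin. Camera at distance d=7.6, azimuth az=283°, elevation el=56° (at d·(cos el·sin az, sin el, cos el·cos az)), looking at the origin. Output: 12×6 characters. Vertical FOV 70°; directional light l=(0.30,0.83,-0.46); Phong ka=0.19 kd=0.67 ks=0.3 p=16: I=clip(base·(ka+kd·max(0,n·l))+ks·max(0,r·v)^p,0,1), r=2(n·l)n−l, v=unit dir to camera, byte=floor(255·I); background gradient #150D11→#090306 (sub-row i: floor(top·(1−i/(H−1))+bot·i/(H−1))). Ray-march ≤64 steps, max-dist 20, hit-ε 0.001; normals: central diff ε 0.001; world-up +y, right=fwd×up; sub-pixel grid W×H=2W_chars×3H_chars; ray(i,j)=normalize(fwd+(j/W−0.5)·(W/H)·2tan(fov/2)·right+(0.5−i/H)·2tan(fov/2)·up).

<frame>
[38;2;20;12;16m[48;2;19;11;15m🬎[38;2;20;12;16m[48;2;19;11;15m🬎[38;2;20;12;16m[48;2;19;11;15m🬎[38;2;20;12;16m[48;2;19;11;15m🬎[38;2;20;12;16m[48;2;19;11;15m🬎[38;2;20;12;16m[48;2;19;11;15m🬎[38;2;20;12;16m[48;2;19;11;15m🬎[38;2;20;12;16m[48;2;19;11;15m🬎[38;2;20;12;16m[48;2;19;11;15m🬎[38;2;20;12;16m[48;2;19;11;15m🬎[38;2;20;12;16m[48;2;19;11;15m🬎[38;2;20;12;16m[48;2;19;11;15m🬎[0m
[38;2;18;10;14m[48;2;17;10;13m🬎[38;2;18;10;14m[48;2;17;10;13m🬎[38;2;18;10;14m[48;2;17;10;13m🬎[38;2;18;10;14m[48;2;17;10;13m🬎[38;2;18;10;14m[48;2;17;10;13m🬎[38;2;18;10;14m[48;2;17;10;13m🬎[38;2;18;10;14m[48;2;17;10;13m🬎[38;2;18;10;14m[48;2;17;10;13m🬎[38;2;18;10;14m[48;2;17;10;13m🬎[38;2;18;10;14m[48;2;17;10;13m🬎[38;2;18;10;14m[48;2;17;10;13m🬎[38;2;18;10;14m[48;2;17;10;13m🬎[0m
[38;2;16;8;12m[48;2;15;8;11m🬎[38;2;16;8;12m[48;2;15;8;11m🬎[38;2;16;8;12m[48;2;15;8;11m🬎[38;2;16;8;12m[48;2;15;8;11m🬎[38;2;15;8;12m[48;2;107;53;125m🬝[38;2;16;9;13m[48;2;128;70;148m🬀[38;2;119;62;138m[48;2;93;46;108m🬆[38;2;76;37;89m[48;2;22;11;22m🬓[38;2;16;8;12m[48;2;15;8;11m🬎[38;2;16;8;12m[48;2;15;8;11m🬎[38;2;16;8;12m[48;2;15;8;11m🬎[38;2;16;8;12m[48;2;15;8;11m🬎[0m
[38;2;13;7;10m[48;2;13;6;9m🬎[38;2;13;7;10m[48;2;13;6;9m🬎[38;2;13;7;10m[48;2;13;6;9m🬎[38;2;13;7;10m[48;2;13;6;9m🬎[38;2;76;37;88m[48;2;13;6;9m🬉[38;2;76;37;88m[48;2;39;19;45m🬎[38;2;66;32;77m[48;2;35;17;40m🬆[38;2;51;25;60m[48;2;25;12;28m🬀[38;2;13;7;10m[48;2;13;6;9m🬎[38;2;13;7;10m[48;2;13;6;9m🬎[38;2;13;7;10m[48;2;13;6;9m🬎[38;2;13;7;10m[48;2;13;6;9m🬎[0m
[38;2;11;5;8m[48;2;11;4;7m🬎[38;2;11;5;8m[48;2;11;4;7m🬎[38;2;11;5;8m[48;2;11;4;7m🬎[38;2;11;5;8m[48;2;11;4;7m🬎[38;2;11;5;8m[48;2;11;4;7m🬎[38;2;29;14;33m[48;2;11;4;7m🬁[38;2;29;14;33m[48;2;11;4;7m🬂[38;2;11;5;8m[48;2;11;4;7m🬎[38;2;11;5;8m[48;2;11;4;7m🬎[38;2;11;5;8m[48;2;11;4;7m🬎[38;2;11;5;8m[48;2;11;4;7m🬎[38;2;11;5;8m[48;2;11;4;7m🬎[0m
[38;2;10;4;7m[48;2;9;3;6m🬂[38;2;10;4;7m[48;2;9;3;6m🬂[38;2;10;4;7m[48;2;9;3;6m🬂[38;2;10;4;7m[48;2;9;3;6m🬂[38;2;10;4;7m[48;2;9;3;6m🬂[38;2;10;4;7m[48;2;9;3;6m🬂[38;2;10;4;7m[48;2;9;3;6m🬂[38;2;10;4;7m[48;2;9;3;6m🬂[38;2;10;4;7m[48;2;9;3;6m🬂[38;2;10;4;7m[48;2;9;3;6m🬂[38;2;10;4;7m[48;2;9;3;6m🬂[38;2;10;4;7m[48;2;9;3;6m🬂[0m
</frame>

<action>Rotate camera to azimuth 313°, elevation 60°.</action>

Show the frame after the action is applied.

<frame>
[38;2;20;12;16m[48;2;19;11;15m🬎[38;2;20;12;16m[48;2;19;11;15m🬎[38;2;20;12;16m[48;2;19;11;15m🬎[38;2;20;12;16m[48;2;19;11;15m🬎[38;2;20;12;16m[48;2;19;11;15m🬎[38;2;20;12;16m[48;2;19;11;15m🬎[38;2;20;12;16m[48;2;19;11;15m🬎[38;2;20;12;16m[48;2;19;11;15m🬎[38;2;20;12;16m[48;2;19;11;15m🬎[38;2;20;12;16m[48;2;19;11;15m🬎[38;2;20;12;16m[48;2;19;11;15m🬎[38;2;20;12;16m[48;2;19;11;15m🬎[0m
[38;2;18;10;14m[48;2;17;10;13m🬎[38;2;18;10;14m[48;2;17;10;13m🬎[38;2;18;10;14m[48;2;17;10;13m🬎[38;2;18;10;14m[48;2;17;10;13m🬎[38;2;18;10;14m[48;2;17;10;13m🬎[38;2;18;10;14m[48;2;17;10;13m🬎[38;2;18;10;14m[48;2;17;10;13m🬎[38;2;18;10;14m[48;2;17;10;13m🬎[38;2;18;10;14m[48;2;17;10;13m🬎[38;2;18;10;14m[48;2;17;10;13m🬎[38;2;18;10;14m[48;2;17;10;13m🬎[38;2;18;10;14m[48;2;17;10;13m🬎[0m
[38;2;16;8;12m[48;2;15;8;11m🬎[38;2;16;8;12m[48;2;15;8;11m🬎[38;2;16;8;12m[48;2;15;8;11m🬎[38;2;16;8;12m[48;2;15;8;11m🬎[38;2;15;8;12m[48;2;88;43;102m🬝[38;2;16;9;13m[48;2;115;59;133m🬀[38;2;172;115;190m[48;2;110;55;128m🬃[38;2;83;40;96m[48;2;16;8;12m🬱[38;2;16;8;12m[48;2;15;8;11m🬎[38;2;16;8;12m[48;2;15;8;11m🬎[38;2;16;8;12m[48;2;15;8;11m🬎[38;2;16;8;12m[48;2;15;8;11m🬎[0m
[38;2;13;7;10m[48;2;13;6;9m🬎[38;2;13;7;10m[48;2;13;6;9m🬎[38;2;13;7;10m[48;2;13;6;9m🬎[38;2;13;7;10m[48;2;13;6;9m🬎[38;2;53;26;62m[48;2;13;6;9m🬉[38;2;69;34;80m[48;2;36;17;42m🬊[38;2;65;32;76m[48;2;35;17;40m🬆[38;2;49;24;57m[48;2;23;11;25m🬆[38;2;13;7;10m[48;2;13;6;9m🬎[38;2;13;7;10m[48;2;13;6;9m🬎[38;2;13;7;10m[48;2;13;6;9m🬎[38;2;13;7;10m[48;2;13;6;9m🬎[0m
[38;2;11;5;8m[48;2;11;4;7m🬎[38;2;11;5;8m[48;2;11;4;7m🬎[38;2;11;5;8m[48;2;11;4;7m🬎[38;2;11;5;8m[48;2;11;4;7m🬎[38;2;11;5;8m[48;2;11;4;7m🬎[38;2;29;14;33m[48;2;11;4;7m🬁[38;2;29;14;33m[48;2;11;4;7m🬂[38;2;11;5;8m[48;2;11;4;7m🬎[38;2;11;5;8m[48;2;11;4;7m🬎[38;2;11;5;8m[48;2;11;4;7m🬎[38;2;11;5;8m[48;2;11;4;7m🬎[38;2;11;5;8m[48;2;11;4;7m🬎[0m
[38;2;10;4;7m[48;2;9;3;6m🬂[38;2;10;4;7m[48;2;9;3;6m🬂[38;2;10;4;7m[48;2;9;3;6m🬂[38;2;10;4;7m[48;2;9;3;6m🬂[38;2;10;4;7m[48;2;9;3;6m🬂[38;2;10;4;7m[48;2;9;3;6m🬂[38;2;10;4;7m[48;2;9;3;6m🬂[38;2;10;4;7m[48;2;9;3;6m🬂[38;2;10;4;7m[48;2;9;3;6m🬂[38;2;10;4;7m[48;2;9;3;6m🬂[38;2;10;4;7m[48;2;9;3;6m🬂[38;2;10;4;7m[48;2;9;3;6m🬂[0m
</frame>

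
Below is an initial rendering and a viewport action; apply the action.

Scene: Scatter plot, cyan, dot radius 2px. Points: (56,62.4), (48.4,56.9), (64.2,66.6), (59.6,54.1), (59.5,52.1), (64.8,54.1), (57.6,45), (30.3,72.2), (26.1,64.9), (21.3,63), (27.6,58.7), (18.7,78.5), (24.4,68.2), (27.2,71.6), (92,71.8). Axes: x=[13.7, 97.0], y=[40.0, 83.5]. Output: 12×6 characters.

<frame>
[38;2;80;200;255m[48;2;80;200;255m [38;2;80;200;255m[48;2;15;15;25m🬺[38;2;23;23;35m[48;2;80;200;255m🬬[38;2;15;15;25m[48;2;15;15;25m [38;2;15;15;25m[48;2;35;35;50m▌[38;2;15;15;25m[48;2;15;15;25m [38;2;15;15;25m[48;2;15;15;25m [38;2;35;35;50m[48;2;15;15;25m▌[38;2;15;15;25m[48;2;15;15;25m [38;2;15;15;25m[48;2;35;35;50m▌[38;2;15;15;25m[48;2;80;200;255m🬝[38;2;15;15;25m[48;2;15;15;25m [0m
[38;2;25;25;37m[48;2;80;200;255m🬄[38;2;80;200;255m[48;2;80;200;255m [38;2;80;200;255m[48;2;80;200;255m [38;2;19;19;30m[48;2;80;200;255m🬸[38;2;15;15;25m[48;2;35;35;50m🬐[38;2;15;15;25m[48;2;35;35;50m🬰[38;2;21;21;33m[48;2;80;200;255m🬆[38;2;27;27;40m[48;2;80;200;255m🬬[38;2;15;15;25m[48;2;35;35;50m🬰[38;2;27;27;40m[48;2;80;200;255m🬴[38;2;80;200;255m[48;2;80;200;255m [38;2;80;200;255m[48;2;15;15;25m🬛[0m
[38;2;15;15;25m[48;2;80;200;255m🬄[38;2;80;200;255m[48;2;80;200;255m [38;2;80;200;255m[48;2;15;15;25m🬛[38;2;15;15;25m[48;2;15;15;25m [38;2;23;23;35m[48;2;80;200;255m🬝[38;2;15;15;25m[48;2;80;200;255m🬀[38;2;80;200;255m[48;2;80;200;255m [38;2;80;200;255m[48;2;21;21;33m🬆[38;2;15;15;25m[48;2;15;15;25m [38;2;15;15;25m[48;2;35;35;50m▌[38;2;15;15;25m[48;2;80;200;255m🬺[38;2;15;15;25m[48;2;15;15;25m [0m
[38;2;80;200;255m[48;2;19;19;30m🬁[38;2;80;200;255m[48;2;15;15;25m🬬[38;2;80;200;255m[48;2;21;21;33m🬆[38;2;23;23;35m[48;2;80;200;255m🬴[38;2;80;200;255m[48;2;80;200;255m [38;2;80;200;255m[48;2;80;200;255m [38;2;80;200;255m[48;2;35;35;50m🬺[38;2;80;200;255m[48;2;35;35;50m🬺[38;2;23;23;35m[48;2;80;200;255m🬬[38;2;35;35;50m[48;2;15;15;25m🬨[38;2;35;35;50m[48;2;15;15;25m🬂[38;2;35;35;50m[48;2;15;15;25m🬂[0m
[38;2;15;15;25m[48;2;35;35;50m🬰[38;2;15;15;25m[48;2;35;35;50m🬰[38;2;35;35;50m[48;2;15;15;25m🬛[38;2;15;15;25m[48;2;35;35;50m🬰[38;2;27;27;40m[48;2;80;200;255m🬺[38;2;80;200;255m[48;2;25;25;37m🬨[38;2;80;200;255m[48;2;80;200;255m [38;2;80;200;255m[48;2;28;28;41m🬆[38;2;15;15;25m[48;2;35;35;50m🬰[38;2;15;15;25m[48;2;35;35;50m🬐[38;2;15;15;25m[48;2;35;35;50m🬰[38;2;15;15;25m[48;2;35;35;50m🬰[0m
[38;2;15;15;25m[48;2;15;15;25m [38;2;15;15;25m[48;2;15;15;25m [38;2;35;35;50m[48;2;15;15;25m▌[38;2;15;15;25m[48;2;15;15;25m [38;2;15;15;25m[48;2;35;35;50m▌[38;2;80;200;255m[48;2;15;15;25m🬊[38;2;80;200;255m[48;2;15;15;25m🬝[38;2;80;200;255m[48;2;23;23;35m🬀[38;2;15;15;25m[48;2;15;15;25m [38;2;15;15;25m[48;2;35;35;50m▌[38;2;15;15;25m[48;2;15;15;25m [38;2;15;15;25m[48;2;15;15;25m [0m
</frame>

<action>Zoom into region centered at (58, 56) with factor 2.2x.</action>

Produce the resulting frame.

<frame>
[38;2;15;15;25m[48;2;15;15;25m [38;2;15;15;25m[48;2;15;15;25m [38;2;35;35;50m[48;2;15;15;25m▌[38;2;15;15;25m[48;2;15;15;25m [38;2;21;21;33m[48;2;80;200;255m🬆[38;2;80;200;255m[48;2;15;15;25m🬺[38;2;15;15;25m[48;2;80;200;255m🬪[38;2;80;200;255m[48;2;35;35;50m🬬[38;2;80;200;255m[48;2;15;15;25m🬆[38;2;15;15;25m[48;2;35;35;50m▌[38;2;15;15;25m[48;2;15;15;25m [38;2;15;15;25m[48;2;15;15;25m [0m
[38;2;15;15;25m[48;2;35;35;50m🬰[38;2;15;15;25m[48;2;35;35;50m🬰[38;2;31;31;45m[48;2;80;200;255m🬝[38;2;15;15;25m[48;2;35;35;50m🬰[38;2;27;27;40m[48;2;80;200;255m🬺[38;2;80;200;255m[48;2;21;21;33m🬆[38;2;15;15;25m[48;2;35;35;50m🬰[38;2;35;35;50m[48;2;15;15;25m🬛[38;2;15;15;25m[48;2;35;35;50m🬰[38;2;15;15;25m[48;2;35;35;50m🬐[38;2;15;15;25m[48;2;35;35;50m🬰[38;2;15;15;25m[48;2;35;35;50m🬰[0m
[38;2;15;15;25m[48;2;15;15;25m [38;2;15;15;25m[48;2;80;200;255m🬴[38;2;80;200;255m[48;2;80;200;255m [38;2;80;200;255m[48;2;15;15;25m🬛[38;2;15;15;25m[48;2;35;35;50m▌[38;2;15;15;25m[48;2;15;15;25m [38;2;15;15;25m[48;2;80;200;255m🬬[38;2;27;27;40m[48;2;80;200;255m🬝[38;2;15;15;25m[48;2;15;15;25m [38;2;15;15;25m[48;2;35;35;50m▌[38;2;15;15;25m[48;2;15;15;25m [38;2;15;15;25m[48;2;15;15;25m [0m
[38;2;35;35;50m[48;2;15;15;25m🬂[38;2;35;35;50m[48;2;15;15;25m🬂[38;2;80;200;255m[48;2;27;27;40m🬁[38;2;35;35;50m[48;2;15;15;25m🬂[38;2;35;35;50m[48;2;15;15;25m🬨[38;2;35;35;50m[48;2;80;200;255m🬀[38;2;80;200;255m[48;2;80;200;255m [38;2;80;200;255m[48;2;80;200;255m [38;2;80;200;255m[48;2;25;25;37m🬛[38;2;35;35;50m[48;2;15;15;25m🬨[38;2;35;35;50m[48;2;15;15;25m🬂[38;2;35;35;50m[48;2;15;15;25m🬂[0m
[38;2;15;15;25m[48;2;35;35;50m🬰[38;2;15;15;25m[48;2;35;35;50m🬰[38;2;35;35;50m[48;2;15;15;25m🬛[38;2;15;15;25m[48;2;35;35;50m🬰[38;2;15;15;25m[48;2;35;35;50m🬐[38;2;23;23;35m[48;2;80;200;255m🬺[38;2;80;200;255m[48;2;21;21;33m🬆[38;2;80;200;255m[48;2;31;31;45m🬁[38;2;15;15;25m[48;2;35;35;50m🬰[38;2;15;15;25m[48;2;35;35;50m🬐[38;2;15;15;25m[48;2;35;35;50m🬰[38;2;15;15;25m[48;2;35;35;50m🬰[0m
[38;2;15;15;25m[48;2;15;15;25m [38;2;15;15;25m[48;2;15;15;25m [38;2;35;35;50m[48;2;15;15;25m▌[38;2;15;15;25m[48;2;15;15;25m [38;2;23;23;35m[48;2;80;200;255m🬝[38;2;15;15;25m[48;2;80;200;255m🬀[38;2;15;15;25m[48;2;80;200;255m🬊[38;2;35;35;50m[48;2;15;15;25m▌[38;2;15;15;25m[48;2;15;15;25m [38;2;15;15;25m[48;2;35;35;50m▌[38;2;15;15;25m[48;2;15;15;25m [38;2;15;15;25m[48;2;15;15;25m [0m
</frame>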